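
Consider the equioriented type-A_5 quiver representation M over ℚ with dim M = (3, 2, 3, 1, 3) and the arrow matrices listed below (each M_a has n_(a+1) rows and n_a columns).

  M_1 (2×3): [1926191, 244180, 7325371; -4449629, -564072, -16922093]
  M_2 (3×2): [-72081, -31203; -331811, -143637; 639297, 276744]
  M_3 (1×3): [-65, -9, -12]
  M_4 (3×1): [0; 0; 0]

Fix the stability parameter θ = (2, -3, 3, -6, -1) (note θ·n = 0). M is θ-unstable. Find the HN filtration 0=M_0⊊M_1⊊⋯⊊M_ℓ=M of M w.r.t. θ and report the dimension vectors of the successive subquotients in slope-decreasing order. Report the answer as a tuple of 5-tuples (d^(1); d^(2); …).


Barcode: M ≅ I[1,1], I[1,3]^2, I[3,4], I[5,5]^3. HN layers by μ_θ (5 steps, strictly decreasing):
  μ^(1)=3; μ^(2)=2; μ^(3)=-1/2; μ^(4)=-1; μ^(5)=-3/2

((0, 0, 2, 0, 0); (1, 0, 0, 0, 0); (2, 2, 0, 0, 0); (0, 0, 0, 0, 3); (0, 0, 1, 1, 0))


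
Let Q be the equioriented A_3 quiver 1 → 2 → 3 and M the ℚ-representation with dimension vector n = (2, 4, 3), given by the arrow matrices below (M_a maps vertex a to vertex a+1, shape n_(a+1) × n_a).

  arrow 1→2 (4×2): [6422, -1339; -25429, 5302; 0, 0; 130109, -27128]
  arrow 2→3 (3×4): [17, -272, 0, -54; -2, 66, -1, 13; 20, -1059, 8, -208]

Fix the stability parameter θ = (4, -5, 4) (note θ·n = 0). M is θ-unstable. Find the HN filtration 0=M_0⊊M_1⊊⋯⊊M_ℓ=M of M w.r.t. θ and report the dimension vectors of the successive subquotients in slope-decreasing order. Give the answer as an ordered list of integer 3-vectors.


Interval decomposition of M: I[1,3]^2, I[2,2], I[2,3].
HN type (ℓ=3): μ^(1)=4; μ^(2)=-1/2; μ^(3)=-5

((0, 0, 3); (2, 2, 0); (0, 2, 0))


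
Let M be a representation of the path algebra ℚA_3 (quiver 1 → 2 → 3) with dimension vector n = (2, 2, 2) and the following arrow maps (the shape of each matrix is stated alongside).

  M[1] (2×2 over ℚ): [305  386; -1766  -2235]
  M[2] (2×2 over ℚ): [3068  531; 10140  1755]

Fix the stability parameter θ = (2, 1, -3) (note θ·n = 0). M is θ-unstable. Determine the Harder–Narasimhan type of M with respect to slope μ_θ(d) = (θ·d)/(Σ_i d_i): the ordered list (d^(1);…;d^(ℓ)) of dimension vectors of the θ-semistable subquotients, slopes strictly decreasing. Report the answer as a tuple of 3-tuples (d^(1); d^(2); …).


Barcode: M ≅ I[1,2], I[1,3], I[3,3]. HN layers by μ_θ (3 steps, strictly decreasing):
  μ^(1)=3/2; μ^(2)=0; μ^(3)=-3

((1, 1, 0); (1, 1, 1); (0, 0, 1))


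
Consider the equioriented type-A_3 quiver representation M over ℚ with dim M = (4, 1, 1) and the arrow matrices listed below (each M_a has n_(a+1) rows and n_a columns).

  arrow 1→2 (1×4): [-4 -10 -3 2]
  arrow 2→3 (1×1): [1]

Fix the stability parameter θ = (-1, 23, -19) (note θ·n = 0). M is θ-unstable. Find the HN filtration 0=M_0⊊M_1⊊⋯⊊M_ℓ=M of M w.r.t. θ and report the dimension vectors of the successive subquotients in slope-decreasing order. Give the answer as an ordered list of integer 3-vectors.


Barcode: M ≅ I[1,1]^3, I[1,3]. HN layers by μ_θ (2 steps, strictly decreasing):
  μ^(1)=2; μ^(2)=-1

((0, 1, 1); (4, 0, 0))


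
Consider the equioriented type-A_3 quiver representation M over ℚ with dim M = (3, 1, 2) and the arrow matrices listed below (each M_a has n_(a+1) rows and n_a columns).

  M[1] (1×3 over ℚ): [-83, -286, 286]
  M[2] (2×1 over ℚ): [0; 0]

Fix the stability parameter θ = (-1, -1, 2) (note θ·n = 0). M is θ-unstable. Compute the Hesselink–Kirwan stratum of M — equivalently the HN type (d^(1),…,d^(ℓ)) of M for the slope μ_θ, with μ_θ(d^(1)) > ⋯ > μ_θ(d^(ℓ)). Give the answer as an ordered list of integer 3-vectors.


Barcode: M ≅ I[1,1]^2, I[1,2], I[3,3]^2. HN layers by μ_θ (2 steps, strictly decreasing):
  μ^(1)=2; μ^(2)=-1

((0, 0, 2); (3, 1, 0))


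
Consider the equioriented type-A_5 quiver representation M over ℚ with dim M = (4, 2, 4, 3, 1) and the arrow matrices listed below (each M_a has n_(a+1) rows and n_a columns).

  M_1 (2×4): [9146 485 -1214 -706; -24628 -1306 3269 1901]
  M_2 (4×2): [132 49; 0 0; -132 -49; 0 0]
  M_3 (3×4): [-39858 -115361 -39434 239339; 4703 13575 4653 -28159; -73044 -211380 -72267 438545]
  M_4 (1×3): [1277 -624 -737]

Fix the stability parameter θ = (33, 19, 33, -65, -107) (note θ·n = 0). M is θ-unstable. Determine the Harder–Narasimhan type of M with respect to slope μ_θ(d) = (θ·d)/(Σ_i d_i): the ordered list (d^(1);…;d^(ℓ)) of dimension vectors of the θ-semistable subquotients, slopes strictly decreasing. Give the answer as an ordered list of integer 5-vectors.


Barcode: M ≅ I[1,1]^2, I[1,2], I[1,5], I[3,3], I[3,4]^2. HN layers by μ_θ (4 steps, strictly decreasing):
  μ^(1)=33; μ^(2)=26; μ^(3)=-16; μ^(4)=-87/5

((2, 0, 1, 0, 0); (1, 1, 0, 0, 0); (0, 0, 2, 2, 0); (1, 1, 1, 1, 1))


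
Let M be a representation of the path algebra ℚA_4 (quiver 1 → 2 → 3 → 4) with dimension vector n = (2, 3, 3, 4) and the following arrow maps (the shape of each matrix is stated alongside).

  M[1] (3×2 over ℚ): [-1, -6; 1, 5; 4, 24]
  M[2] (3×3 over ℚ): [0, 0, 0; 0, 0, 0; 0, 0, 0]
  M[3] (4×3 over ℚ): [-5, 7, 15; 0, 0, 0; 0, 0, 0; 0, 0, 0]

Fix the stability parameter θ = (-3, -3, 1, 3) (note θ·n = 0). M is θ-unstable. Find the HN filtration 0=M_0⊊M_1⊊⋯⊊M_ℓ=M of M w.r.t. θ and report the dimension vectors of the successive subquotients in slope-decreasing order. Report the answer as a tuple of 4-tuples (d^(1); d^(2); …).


Barcode: M ≅ I[1,2]^2, I[2,2], I[3,3]^2, I[3,4], I[4,4]^3. HN layers by μ_θ (3 steps, strictly decreasing):
  μ^(1)=3; μ^(2)=1; μ^(3)=-3

((0, 0, 0, 4); (0, 0, 3, 0); (2, 3, 0, 0))


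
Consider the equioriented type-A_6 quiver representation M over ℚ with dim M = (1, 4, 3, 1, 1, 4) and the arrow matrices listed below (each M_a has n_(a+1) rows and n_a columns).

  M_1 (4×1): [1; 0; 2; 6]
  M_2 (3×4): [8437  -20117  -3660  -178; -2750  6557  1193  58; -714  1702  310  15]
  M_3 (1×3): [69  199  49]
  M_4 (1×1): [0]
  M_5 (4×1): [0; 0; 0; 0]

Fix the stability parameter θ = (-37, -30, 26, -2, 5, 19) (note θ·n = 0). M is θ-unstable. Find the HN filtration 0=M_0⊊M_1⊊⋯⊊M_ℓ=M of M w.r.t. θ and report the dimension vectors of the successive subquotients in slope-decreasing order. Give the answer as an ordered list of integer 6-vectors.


Interval decomposition of M: I[1,4], I[2,2], I[2,3]^2, I[5,5], I[6,6]^4.
HN type (ℓ=6): μ^(1)=26; μ^(2)=19; μ^(3)=12; μ^(4)=5; μ^(5)=-30; μ^(6)=-37

((0, 0, 2, 0, 0, 0); (0, 0, 0, 0, 0, 4); (0, 0, 1, 1, 0, 0); (0, 0, 0, 0, 1, 0); (0, 4, 0, 0, 0, 0); (1, 0, 0, 0, 0, 0))


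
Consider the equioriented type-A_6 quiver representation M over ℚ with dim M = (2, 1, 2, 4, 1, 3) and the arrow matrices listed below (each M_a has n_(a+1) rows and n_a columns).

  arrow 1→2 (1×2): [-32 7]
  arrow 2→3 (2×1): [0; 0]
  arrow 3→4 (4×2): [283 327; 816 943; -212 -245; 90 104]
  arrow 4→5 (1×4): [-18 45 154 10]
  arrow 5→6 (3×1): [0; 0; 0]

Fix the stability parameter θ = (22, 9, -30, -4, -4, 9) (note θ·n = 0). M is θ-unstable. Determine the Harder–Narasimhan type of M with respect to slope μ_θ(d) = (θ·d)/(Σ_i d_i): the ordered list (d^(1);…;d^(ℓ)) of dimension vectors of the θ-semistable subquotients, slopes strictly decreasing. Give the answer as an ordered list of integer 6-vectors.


Via rank(M_{q-1}∘⋯∘M_p): M ≅ I[1,1], I[1,2], I[3,4], I[3,5], I[4,4]^2, I[6,6]^3.
μ_θ-semistable layers: μ^(1)=22; μ^(2)=31/2; μ^(3)=9; μ^(4)=-4; μ^(5)=-30

((1, 0, 0, 0, 0, 0); (1, 1, 0, 0, 0, 0); (0, 0, 0, 0, 0, 3); (0, 0, 0, 4, 1, 0); (0, 0, 2, 0, 0, 0))


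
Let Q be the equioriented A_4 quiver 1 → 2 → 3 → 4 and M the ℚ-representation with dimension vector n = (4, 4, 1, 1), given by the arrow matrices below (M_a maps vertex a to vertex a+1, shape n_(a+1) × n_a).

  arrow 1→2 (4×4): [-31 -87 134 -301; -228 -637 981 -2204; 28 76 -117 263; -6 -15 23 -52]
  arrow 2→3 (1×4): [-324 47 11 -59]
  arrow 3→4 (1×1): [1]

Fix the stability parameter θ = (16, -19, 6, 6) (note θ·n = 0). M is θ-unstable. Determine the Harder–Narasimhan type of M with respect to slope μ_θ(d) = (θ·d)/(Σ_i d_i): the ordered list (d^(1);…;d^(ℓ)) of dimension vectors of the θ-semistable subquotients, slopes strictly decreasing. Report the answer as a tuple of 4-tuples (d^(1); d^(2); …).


Via rank(M_{q-1}∘⋯∘M_p): M ≅ I[1,1], I[1,2]^2, I[1,4], I[2,2].
μ_θ-semistable layers: μ^(1)=16; μ^(2)=6; μ^(3)=-3/2; μ^(4)=-19

((1, 0, 0, 0); (0, 0, 1, 1); (3, 3, 0, 0); (0, 1, 0, 0))


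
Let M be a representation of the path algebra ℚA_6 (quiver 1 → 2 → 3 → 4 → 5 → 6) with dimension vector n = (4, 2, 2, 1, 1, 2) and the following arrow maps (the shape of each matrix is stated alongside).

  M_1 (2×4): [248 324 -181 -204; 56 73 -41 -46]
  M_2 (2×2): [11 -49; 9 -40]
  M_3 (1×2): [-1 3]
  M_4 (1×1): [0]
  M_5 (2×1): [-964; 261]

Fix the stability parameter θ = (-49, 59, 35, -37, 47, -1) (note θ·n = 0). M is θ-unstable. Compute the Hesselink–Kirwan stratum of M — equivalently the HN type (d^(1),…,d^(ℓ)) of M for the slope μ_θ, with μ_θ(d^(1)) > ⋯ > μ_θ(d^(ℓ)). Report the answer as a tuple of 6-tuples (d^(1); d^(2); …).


Via rank(M_{q-1}∘⋯∘M_p): M ≅ I[1,1]^2, I[1,3], I[1,4], I[5,6], I[6,6].
μ_θ-semistable layers: μ^(1)=47; μ^(2)=23; μ^(3)=19; μ^(4)=-1; μ^(5)=-49

((0, 1, 1, 0, 0, 0); (0, 0, 0, 0, 1, 1); (0, 1, 1, 1, 0, 0); (0, 0, 0, 0, 0, 1); (4, 0, 0, 0, 0, 0))


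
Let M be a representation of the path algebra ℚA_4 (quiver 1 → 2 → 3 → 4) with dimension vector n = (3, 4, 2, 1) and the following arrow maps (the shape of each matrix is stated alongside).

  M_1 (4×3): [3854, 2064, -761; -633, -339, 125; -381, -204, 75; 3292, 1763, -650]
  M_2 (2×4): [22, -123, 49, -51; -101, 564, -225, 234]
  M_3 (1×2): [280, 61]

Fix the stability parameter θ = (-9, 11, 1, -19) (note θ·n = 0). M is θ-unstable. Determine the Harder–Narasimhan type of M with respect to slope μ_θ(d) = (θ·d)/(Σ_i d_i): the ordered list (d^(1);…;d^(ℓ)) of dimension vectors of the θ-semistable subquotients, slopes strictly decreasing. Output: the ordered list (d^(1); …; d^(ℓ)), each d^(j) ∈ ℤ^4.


Via rank(M_{q-1}∘⋯∘M_p): M ≅ I[1,2]^2, I[1,4], I[2,3].
μ_θ-semistable layers: μ^(1)=11; μ^(2)=6; μ^(3)=-7/3; μ^(4)=-9

((0, 2, 0, 0); (0, 1, 1, 0); (0, 1, 1, 1); (3, 0, 0, 0))


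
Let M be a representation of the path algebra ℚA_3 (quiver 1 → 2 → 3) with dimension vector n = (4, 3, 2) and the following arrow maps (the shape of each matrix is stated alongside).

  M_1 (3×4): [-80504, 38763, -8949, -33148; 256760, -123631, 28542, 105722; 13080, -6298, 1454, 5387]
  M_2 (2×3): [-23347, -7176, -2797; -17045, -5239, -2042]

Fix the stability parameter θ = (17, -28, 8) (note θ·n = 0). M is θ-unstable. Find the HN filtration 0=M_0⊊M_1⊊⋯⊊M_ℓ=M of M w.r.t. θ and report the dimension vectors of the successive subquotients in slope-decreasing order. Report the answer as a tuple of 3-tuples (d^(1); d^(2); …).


Interval decomposition of M: I[1,1], I[1,2], I[1,3]^2.
HN type (ℓ=3): μ^(1)=17; μ^(2)=8; μ^(3)=-11/2

((1, 0, 0); (0, 0, 2); (3, 3, 0))


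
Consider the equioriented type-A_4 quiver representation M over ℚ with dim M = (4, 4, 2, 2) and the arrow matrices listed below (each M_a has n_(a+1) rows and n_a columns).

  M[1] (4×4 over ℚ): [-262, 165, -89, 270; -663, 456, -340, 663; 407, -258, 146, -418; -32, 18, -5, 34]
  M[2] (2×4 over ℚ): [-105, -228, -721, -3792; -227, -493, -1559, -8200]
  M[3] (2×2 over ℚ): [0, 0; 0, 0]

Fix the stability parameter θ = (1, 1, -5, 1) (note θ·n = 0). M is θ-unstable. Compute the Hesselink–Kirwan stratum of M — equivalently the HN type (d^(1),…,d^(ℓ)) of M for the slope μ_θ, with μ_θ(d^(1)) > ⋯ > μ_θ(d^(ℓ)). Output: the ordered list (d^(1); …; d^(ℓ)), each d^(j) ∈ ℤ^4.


Interval decomposition of M: I[1,2]^2, I[1,3]^2, I[4,4]^2.
HN type (ℓ=2): μ^(1)=1; μ^(2)=-1

((2, 2, 0, 2); (2, 2, 2, 0))


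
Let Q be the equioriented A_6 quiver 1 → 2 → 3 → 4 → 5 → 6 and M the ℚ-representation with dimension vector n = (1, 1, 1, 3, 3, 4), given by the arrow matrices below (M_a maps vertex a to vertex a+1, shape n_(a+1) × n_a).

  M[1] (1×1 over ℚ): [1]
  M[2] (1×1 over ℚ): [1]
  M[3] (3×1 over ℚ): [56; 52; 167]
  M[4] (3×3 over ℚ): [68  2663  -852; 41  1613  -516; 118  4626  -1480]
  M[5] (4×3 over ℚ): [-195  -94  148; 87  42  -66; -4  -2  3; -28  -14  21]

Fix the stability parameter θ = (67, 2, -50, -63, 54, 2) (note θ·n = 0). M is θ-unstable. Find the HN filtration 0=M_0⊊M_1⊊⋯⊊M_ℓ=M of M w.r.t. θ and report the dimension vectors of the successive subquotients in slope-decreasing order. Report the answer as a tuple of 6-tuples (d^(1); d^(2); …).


Barcode: M ≅ I[1,4], I[4,5], I[4,6], I[5,6], I[6,6]^2. HN layers by μ_θ (5 steps, strictly decreasing):
  μ^(1)=54; μ^(2)=28; μ^(3)=2; μ^(4)=-11; μ^(5)=-63

((0, 0, 0, 0, 1, 0); (0, 0, 0, 0, 2, 2); (0, 0, 0, 0, 0, 2); (1, 1, 1, 1, 0, 0); (0, 0, 0, 2, 0, 0))


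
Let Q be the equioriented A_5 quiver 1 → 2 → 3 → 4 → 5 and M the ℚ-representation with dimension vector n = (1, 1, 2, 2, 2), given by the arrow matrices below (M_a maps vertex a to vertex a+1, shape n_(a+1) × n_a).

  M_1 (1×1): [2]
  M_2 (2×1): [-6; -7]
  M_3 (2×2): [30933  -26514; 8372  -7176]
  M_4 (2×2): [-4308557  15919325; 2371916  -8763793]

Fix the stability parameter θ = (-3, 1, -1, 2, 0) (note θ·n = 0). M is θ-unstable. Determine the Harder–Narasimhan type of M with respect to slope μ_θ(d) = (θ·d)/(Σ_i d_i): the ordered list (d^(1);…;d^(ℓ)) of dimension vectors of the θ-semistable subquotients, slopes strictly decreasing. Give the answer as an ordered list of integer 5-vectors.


Interval decomposition of M: I[1,3], I[3,5], I[4,5].
HN type (ℓ=4): μ^(1)=1; μ^(2)=0; μ^(3)=-1; μ^(4)=-3

((0, 0, 0, 2, 2); (0, 1, 1, 0, 0); (0, 0, 1, 0, 0); (1, 0, 0, 0, 0))


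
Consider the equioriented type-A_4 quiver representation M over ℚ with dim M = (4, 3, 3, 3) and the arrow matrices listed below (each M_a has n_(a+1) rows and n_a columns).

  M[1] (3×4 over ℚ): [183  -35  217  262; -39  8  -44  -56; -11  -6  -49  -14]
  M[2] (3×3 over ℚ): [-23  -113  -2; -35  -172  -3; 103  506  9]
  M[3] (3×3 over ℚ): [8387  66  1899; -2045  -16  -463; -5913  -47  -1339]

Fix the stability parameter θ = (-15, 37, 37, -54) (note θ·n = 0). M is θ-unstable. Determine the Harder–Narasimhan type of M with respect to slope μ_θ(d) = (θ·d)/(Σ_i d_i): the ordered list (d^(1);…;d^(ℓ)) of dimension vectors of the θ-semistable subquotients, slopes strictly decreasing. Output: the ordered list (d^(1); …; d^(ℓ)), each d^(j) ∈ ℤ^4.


Via rank(M_{q-1}∘⋯∘M_p): M ≅ I[1,1], I[1,2], I[1,4]^2, I[3,4].
μ_θ-semistable layers: μ^(1)=37; μ^(2)=20/3; μ^(3)=-17/2; μ^(4)=-15

((0, 1, 0, 0); (0, 2, 2, 2); (0, 0, 1, 1); (4, 0, 0, 0))


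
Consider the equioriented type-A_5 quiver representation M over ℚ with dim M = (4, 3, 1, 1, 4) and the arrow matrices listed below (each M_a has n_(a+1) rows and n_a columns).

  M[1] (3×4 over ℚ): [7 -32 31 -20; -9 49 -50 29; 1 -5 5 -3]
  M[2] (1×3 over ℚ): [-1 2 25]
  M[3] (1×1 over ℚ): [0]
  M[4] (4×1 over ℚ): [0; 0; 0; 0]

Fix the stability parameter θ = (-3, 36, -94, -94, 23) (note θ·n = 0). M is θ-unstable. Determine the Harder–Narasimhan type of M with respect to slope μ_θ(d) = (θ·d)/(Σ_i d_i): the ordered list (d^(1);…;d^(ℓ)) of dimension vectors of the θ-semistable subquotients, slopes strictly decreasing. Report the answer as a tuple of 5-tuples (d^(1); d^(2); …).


Barcode: M ≅ I[1,1], I[1,2]^2, I[1,3], I[4,4], I[5,5]^4. HN layers by μ_θ (5 steps, strictly decreasing):
  μ^(1)=36; μ^(2)=23; μ^(3)=-3; μ^(4)=-61/3; μ^(5)=-94

((0, 2, 0, 0, 0); (0, 0, 0, 0, 4); (3, 0, 0, 0, 0); (1, 1, 1, 0, 0); (0, 0, 0, 1, 0))


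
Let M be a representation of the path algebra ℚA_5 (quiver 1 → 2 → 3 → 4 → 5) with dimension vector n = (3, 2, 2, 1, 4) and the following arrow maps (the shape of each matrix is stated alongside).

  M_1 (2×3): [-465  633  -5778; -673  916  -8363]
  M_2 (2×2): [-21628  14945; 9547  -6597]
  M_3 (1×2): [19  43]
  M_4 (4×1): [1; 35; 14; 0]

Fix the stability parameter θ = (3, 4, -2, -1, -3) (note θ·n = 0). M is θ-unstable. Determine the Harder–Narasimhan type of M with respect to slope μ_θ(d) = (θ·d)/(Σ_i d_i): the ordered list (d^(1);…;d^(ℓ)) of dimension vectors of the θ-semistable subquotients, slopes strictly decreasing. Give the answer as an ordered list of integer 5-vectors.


Via rank(M_{q-1}∘⋯∘M_p): M ≅ I[1,1], I[1,3], I[1,5], I[5,5]^3.
μ_θ-semistable layers: μ^(1)=3; μ^(2)=5/3; μ^(3)=1/5; μ^(4)=-3

((1, 0, 0, 0, 0); (1, 1, 1, 0, 0); (1, 1, 1, 1, 1); (0, 0, 0, 0, 3))


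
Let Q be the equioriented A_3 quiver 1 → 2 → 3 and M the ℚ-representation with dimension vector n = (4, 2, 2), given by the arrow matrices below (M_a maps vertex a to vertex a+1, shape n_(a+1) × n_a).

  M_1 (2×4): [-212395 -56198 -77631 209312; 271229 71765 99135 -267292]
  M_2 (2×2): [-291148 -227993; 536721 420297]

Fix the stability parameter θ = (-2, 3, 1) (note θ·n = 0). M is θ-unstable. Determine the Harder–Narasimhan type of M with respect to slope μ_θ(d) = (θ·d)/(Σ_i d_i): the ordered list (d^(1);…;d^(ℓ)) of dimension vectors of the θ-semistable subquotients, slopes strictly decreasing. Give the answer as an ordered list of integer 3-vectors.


Via rank(M_{q-1}∘⋯∘M_p): M ≅ I[1,1]^2, I[1,3]^2.
μ_θ-semistable layers: μ^(1)=2; μ^(2)=-2

((0, 2, 2); (4, 0, 0))


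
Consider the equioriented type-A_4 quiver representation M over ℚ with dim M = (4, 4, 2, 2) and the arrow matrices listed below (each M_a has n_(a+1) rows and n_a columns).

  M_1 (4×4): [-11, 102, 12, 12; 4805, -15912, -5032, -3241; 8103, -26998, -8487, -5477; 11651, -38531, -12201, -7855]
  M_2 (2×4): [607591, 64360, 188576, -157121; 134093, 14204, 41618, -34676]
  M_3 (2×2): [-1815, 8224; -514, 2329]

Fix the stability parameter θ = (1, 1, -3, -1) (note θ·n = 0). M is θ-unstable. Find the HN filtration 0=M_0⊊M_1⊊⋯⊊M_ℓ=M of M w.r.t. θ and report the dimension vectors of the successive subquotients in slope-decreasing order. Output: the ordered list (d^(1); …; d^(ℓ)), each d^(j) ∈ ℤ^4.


Interval decomposition of M: I[1,2]^2, I[1,4]^2.
HN type (ℓ=2): μ^(1)=1; μ^(2)=-1/2

((2, 2, 0, 0); (2, 2, 2, 2))


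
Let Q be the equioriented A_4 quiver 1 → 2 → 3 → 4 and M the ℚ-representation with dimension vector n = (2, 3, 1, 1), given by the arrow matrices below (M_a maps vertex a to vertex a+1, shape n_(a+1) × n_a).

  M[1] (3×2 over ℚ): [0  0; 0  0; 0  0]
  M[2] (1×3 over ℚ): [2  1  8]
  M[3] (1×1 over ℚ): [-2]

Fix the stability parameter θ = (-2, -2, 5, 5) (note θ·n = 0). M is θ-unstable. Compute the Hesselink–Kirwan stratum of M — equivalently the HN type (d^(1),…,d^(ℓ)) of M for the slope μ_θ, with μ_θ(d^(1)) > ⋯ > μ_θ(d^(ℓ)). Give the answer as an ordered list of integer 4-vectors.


Barcode: M ≅ I[1,1]^2, I[2,2]^2, I[2,4]. HN layers by μ_θ (2 steps, strictly decreasing):
  μ^(1)=5; μ^(2)=-2

((0, 0, 1, 1); (2, 3, 0, 0))


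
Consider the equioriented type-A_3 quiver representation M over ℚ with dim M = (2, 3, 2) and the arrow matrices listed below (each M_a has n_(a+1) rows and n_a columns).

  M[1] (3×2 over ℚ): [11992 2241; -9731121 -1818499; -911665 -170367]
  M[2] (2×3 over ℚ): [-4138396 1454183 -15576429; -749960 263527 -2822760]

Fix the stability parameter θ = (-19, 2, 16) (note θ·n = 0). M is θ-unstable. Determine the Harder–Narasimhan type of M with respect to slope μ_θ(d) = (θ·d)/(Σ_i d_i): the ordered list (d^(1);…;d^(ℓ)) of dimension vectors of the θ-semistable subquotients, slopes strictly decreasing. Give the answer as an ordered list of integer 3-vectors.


Via rank(M_{q-1}∘⋯∘M_p): M ≅ I[1,2], I[1,3], I[2,3].
μ_θ-semistable layers: μ^(1)=16; μ^(2)=2; μ^(3)=-19

((0, 0, 2); (0, 3, 0); (2, 0, 0))


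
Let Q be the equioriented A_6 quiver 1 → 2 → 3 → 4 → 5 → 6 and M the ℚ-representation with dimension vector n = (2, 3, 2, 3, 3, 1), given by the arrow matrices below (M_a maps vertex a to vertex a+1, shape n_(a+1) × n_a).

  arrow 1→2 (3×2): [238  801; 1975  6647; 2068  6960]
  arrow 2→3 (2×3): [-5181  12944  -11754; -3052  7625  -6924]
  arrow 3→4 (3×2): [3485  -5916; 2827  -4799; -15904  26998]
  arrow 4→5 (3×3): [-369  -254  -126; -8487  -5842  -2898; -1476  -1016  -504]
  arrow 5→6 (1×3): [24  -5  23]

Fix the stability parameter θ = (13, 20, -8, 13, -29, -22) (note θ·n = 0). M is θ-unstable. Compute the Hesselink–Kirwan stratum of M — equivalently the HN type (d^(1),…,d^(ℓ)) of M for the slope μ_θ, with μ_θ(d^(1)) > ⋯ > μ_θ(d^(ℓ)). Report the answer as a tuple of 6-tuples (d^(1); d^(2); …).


Via rank(M_{q-1}∘⋯∘M_p): M ≅ I[1,4], I[1,6], I[2,2], I[4,4], I[5,5]^2.
μ_θ-semistable layers: μ^(1)=20; μ^(2)=13; μ^(3)=25/3; μ^(4)=-13/6; μ^(5)=-29

((0, 1, 0, 0, 0, 0); (0, 0, 0, 2, 0, 0); (1, 1, 1, 0, 0, 0); (1, 1, 1, 1, 1, 1); (0, 0, 0, 0, 2, 0))


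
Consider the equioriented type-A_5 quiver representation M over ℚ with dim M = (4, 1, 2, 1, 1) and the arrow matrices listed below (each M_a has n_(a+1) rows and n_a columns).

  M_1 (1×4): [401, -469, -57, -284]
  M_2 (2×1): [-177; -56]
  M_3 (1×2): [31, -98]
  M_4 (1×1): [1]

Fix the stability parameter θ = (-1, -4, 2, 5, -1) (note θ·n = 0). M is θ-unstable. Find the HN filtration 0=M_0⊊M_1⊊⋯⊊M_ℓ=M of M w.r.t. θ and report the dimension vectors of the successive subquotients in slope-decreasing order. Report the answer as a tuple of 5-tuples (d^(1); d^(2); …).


Interval decomposition of M: I[1,1]^3, I[1,5], I[3,3].
HN type (ℓ=3): μ^(1)=2; μ^(2)=-1; μ^(3)=-5/2

((0, 0, 2, 1, 1); (3, 0, 0, 0, 0); (1, 1, 0, 0, 0))


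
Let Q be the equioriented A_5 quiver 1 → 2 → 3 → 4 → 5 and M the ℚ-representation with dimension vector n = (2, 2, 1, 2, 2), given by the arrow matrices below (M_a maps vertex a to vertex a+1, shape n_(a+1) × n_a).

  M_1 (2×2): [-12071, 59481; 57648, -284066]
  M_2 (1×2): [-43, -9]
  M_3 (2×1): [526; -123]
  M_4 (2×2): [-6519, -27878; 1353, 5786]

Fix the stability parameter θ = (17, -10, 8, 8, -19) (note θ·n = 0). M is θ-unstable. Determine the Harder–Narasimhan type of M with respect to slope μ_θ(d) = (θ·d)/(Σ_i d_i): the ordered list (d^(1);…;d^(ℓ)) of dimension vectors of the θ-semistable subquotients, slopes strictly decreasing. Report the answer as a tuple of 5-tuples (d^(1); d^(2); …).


Interval decomposition of M: I[1,2], I[1,4], I[4,5], I[5,5].
HN type (ℓ=4): μ^(1)=8; μ^(2)=7/2; μ^(3)=-11/2; μ^(4)=-19

((0, 0, 1, 1, 0); (2, 2, 0, 0, 0); (0, 0, 0, 1, 1); (0, 0, 0, 0, 1))


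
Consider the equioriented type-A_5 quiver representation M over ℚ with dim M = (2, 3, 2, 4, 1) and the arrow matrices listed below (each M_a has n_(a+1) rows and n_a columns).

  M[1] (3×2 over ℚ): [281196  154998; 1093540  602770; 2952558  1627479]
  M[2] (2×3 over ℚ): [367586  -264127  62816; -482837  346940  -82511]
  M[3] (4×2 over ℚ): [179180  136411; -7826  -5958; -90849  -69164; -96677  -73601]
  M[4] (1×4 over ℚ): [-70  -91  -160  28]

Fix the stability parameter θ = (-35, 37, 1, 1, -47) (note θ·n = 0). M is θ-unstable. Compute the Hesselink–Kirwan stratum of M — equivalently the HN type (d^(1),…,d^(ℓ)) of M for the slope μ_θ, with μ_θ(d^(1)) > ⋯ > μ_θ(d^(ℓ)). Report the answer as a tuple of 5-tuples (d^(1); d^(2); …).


Interval decomposition of M: I[1,1], I[1,4], I[2,2], I[2,5], I[4,4]^2.
HN type (ℓ=5): μ^(1)=37; μ^(2)=13; μ^(3)=1; μ^(4)=-2; μ^(5)=-35

((0, 1, 0, 0, 0); (0, 1, 1, 1, 0); (0, 0, 0, 2, 0); (0, 1, 1, 1, 1); (2, 0, 0, 0, 0))


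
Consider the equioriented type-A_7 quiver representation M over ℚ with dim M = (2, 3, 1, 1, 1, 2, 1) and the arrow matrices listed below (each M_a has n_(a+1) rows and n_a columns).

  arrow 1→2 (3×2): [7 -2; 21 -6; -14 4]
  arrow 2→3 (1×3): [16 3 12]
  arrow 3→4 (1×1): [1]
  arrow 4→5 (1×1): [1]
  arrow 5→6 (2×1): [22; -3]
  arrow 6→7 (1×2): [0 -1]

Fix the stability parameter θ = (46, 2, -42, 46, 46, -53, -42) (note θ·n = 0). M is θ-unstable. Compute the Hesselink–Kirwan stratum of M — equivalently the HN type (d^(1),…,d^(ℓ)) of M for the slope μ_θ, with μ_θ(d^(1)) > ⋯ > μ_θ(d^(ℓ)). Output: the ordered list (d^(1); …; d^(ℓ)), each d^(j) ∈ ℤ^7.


Interval decomposition of M: I[1,1], I[1,7], I[2,2]^2, I[6,6].
HN type (ℓ=4): μ^(1)=46; μ^(2)=2; μ^(3)=3/7; μ^(4)=-53

((1, 0, 0, 0, 0, 0, 0); (0, 2, 0, 0, 0, 0, 0); (1, 1, 1, 1, 1, 1, 1); (0, 0, 0, 0, 0, 1, 0))


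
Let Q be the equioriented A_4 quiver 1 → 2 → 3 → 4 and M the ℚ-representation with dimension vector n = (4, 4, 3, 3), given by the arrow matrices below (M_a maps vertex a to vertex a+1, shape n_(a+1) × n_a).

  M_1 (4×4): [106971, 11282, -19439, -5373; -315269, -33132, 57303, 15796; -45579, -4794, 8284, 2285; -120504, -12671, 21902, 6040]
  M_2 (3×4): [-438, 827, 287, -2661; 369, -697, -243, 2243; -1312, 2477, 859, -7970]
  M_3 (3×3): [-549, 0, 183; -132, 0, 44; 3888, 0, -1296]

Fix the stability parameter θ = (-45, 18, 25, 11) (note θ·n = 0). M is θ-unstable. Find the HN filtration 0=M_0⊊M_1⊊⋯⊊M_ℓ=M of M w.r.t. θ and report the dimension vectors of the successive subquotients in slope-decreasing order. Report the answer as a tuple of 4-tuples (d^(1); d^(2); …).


Barcode: M ≅ I[1,2], I[1,3]^2, I[1,4], I[4,4]^2. HN layers by μ_θ (4 steps, strictly decreasing):
  μ^(1)=25; μ^(2)=18; μ^(3)=11; μ^(4)=-45

((0, 0, 2, 0); (0, 4, 1, 1); (0, 0, 0, 2); (4, 0, 0, 0))


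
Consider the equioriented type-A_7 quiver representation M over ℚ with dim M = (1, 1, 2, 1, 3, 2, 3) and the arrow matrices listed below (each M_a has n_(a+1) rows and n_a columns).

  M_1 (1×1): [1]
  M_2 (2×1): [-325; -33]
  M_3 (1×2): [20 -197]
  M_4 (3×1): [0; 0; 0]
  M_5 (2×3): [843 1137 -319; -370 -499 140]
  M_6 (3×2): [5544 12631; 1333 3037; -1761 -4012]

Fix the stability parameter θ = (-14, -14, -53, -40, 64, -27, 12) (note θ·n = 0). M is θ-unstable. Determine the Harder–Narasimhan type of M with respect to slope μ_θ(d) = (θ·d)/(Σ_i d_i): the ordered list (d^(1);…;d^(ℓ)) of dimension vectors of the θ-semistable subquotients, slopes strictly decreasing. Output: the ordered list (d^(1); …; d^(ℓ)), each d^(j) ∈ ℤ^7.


Via rank(M_{q-1}∘⋯∘M_p): M ≅ I[1,4], I[3,3], I[5,5], I[5,7]^2, I[7,7].
μ_θ-semistable layers: μ^(1)=64; μ^(2)=49/3; μ^(3)=12; μ^(4)=-121/4; μ^(5)=-53

((0, 0, 0, 0, 1, 0, 0); (0, 0, 0, 0, 2, 2, 2); (0, 0, 0, 0, 0, 0, 1); (1, 1, 1, 1, 0, 0, 0); (0, 0, 1, 0, 0, 0, 0))


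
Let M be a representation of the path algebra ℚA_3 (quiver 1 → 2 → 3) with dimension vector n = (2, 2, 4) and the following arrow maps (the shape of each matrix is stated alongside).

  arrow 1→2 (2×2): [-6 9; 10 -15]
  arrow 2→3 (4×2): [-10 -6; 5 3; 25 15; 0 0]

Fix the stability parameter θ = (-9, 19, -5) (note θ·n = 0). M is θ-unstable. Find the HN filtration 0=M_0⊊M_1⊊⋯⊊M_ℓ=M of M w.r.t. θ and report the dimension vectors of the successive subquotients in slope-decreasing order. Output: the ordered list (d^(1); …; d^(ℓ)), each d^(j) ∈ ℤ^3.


Via rank(M_{q-1}∘⋯∘M_p): M ≅ I[1,1], I[1,2], I[2,3], I[3,3]^3.
μ_θ-semistable layers: μ^(1)=19; μ^(2)=7; μ^(3)=-5; μ^(4)=-9

((0, 1, 0); (0, 1, 1); (0, 0, 3); (2, 0, 0))


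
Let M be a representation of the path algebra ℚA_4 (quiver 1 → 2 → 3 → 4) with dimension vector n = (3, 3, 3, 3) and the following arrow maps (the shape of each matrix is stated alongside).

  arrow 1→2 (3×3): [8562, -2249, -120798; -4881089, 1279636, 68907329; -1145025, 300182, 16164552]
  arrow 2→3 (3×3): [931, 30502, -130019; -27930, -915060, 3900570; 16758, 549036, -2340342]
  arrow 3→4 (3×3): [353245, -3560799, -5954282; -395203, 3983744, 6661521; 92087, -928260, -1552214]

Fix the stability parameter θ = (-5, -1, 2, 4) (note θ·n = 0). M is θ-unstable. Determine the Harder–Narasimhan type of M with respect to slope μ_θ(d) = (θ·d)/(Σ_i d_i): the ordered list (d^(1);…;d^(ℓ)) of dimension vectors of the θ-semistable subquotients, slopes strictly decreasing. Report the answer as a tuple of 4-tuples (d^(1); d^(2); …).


Interval decomposition of M: I[1,2]^2, I[1,4], I[3,4]^2.
HN type (ℓ=4): μ^(1)=4; μ^(2)=2; μ^(3)=-1; μ^(4)=-5

((0, 0, 0, 3); (0, 0, 3, 0); (0, 3, 0, 0); (3, 0, 0, 0))


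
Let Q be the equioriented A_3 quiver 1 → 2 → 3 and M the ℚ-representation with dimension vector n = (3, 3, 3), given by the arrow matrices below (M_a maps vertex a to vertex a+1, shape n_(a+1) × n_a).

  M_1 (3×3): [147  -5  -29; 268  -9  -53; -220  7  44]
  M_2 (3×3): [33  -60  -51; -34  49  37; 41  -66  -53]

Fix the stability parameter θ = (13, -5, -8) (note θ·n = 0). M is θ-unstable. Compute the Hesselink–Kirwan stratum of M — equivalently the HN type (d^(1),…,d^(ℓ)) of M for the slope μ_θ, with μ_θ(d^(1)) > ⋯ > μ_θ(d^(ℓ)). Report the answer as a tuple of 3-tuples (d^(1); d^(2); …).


Interval decomposition of M: I[1,2], I[1,3]^2, I[3,3].
HN type (ℓ=3): μ^(1)=4; μ^(2)=0; μ^(3)=-8

((1, 1, 0); (2, 2, 2); (0, 0, 1))


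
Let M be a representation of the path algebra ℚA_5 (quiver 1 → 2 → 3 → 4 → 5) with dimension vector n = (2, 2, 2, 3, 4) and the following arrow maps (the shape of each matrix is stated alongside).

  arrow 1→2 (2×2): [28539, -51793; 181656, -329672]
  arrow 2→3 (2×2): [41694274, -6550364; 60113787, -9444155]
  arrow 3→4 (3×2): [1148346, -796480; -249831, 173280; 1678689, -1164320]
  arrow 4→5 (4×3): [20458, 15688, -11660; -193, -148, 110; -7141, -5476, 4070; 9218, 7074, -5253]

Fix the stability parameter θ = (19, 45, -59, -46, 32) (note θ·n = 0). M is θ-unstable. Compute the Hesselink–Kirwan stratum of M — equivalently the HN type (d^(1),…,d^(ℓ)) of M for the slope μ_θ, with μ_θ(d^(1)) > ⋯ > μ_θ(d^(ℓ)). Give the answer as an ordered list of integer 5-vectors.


Interval decomposition of M: I[1,1], I[1,5], I[2,3], I[4,4], I[4,5], I[5,5]^2.
HN type (ℓ=5): μ^(1)=32; μ^(2)=19; μ^(3)=-7; μ^(4)=-41/4; μ^(5)=-46

((0, 0, 0, 0, 4); (1, 0, 0, 0, 0); (0, 1, 1, 0, 0); (1, 1, 1, 1, 0); (0, 0, 0, 2, 0))


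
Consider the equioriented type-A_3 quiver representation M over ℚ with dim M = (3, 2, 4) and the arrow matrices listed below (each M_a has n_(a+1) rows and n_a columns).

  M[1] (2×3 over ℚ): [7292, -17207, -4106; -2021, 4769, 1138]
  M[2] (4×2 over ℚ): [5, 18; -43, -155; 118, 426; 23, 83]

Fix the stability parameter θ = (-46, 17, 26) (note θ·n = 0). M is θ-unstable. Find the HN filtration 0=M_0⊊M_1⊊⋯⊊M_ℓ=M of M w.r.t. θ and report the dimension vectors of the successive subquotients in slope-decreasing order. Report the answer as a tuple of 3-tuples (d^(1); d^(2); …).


Via rank(M_{q-1}∘⋯∘M_p): M ≅ I[1,1], I[1,3]^2, I[3,3]^2.
μ_θ-semistable layers: μ^(1)=26; μ^(2)=17; μ^(3)=-46

((0, 0, 4); (0, 2, 0); (3, 0, 0))


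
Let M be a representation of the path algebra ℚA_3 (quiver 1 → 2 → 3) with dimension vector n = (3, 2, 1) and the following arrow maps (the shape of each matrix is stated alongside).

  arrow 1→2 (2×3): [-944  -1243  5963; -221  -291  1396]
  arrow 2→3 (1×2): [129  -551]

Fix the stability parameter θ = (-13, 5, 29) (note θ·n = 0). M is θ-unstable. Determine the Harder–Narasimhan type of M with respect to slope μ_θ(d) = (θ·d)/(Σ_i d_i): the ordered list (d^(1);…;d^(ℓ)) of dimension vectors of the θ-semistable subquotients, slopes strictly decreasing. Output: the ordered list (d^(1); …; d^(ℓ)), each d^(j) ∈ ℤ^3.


Barcode: M ≅ I[1,1], I[1,2], I[1,3]. HN layers by μ_θ (3 steps, strictly decreasing):
  μ^(1)=29; μ^(2)=5; μ^(3)=-13

((0, 0, 1); (0, 2, 0); (3, 0, 0))


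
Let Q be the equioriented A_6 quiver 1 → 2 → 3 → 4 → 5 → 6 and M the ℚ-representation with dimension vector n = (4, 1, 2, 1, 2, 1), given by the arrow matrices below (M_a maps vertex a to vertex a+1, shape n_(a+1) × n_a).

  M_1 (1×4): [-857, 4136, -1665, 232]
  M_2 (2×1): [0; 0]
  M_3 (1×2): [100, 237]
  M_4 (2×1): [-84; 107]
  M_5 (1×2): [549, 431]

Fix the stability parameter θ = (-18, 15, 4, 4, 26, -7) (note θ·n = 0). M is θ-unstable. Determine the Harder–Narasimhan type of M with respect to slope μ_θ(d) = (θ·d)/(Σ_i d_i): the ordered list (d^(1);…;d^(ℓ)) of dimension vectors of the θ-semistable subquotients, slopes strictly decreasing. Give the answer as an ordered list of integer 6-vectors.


Barcode: M ≅ I[1,1]^3, I[1,2], I[3,3], I[3,6], I[5,5]. HN layers by μ_θ (5 steps, strictly decreasing):
  μ^(1)=26; μ^(2)=15; μ^(3)=19/2; μ^(4)=4; μ^(5)=-18

((0, 0, 0, 0, 1, 0); (0, 1, 0, 0, 0, 0); (0, 0, 0, 0, 1, 1); (0, 0, 2, 1, 0, 0); (4, 0, 0, 0, 0, 0))


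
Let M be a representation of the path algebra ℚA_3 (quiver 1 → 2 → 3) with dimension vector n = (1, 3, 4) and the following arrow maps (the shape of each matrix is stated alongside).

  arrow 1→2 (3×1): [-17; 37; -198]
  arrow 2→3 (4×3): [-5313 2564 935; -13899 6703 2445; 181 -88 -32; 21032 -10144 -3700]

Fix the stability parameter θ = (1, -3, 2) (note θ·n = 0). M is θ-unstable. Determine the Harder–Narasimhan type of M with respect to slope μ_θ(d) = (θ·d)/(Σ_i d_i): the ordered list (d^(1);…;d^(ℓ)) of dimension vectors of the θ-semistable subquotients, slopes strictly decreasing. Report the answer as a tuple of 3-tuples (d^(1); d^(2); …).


Via rank(M_{q-1}∘⋯∘M_p): M ≅ I[1,3], I[2,3]^2, I[3,3].
μ_θ-semistable layers: μ^(1)=2; μ^(2)=-1; μ^(3)=-3

((0, 0, 4); (1, 1, 0); (0, 2, 0))


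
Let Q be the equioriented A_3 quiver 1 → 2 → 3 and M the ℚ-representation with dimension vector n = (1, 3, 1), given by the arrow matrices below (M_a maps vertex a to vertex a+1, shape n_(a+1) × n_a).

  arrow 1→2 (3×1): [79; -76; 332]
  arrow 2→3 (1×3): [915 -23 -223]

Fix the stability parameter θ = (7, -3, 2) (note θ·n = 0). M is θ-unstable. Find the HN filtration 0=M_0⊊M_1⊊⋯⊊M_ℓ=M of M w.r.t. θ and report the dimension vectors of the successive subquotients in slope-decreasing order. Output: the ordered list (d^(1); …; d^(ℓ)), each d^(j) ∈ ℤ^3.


Via rank(M_{q-1}∘⋯∘M_p): M ≅ I[1,3], I[2,2]^2.
μ_θ-semistable layers: μ^(1)=2; μ^(2)=-3

((1, 1, 1); (0, 2, 0))


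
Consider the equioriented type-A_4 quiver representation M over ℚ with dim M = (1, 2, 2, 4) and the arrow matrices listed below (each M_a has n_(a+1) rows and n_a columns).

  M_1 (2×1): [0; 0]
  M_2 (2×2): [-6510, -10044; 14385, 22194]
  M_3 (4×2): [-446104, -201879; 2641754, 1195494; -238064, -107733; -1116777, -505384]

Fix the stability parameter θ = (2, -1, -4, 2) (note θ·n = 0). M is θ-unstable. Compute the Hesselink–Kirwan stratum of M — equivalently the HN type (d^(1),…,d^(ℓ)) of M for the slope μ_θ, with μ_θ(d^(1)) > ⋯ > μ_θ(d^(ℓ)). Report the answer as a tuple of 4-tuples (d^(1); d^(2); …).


Interval decomposition of M: I[1,1], I[2,2], I[2,4], I[3,4], I[4,4]^2.
HN type (ℓ=4): μ^(1)=2; μ^(2)=-1; μ^(3)=-5/2; μ^(4)=-4

((1, 0, 0, 4); (0, 1, 0, 0); (0, 1, 1, 0); (0, 0, 1, 0))


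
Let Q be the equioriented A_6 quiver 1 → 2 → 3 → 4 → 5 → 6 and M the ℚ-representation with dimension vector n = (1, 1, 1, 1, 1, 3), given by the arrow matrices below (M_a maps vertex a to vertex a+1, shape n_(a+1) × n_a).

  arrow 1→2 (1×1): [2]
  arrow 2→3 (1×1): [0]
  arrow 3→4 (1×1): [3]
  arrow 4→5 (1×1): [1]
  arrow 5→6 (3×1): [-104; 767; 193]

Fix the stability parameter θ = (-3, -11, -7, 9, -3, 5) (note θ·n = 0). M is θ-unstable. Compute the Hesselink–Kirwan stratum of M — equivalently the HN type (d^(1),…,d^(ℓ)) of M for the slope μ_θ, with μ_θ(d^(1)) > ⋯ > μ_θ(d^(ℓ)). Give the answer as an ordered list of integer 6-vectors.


Via rank(M_{q-1}∘⋯∘M_p): M ≅ I[1,2], I[3,6], I[6,6]^2.
μ_θ-semistable layers: μ^(1)=5; μ^(2)=3; μ^(3)=-7

((0, 0, 0, 0, 0, 3); (0, 0, 0, 1, 1, 0); (1, 1, 1, 0, 0, 0))


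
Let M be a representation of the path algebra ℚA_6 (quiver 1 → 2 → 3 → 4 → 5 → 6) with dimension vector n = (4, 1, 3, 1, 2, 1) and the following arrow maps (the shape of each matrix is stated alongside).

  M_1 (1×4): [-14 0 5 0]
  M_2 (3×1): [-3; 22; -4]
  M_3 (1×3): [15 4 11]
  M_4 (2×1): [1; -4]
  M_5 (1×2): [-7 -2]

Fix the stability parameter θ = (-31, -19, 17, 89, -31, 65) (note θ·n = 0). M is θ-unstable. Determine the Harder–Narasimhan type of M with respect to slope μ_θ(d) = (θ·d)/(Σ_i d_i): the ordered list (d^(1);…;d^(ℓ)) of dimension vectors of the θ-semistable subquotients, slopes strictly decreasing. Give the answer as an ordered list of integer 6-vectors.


Via rank(M_{q-1}∘⋯∘M_p): M ≅ I[1,1]^3, I[1,6], I[3,3]^2, I[5,5].
μ_θ-semistable layers: μ^(1)=65; μ^(2)=29; μ^(3)=17; μ^(4)=-19; μ^(5)=-31

((0, 0, 0, 0, 0, 1); (0, 0, 0, 1, 1, 0); (0, 0, 3, 0, 0, 0); (0, 1, 0, 0, 0, 0); (4, 0, 0, 0, 1, 0))


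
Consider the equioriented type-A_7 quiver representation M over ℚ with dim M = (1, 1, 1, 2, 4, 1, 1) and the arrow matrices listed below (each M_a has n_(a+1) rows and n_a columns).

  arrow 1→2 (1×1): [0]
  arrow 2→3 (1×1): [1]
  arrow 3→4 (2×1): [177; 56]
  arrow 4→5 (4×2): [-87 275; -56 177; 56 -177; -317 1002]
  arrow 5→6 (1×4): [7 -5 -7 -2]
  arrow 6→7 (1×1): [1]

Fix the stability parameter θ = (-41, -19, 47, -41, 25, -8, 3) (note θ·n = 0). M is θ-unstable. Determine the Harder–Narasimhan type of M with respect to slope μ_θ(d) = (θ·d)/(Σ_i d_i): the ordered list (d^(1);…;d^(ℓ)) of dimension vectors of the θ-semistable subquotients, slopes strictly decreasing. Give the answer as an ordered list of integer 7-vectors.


Barcode: M ≅ I[1,1], I[2,7], I[4,5], I[5,5]^2. HN layers by μ_θ (5 steps, strictly decreasing):
  μ^(1)=25; μ^(2)=20/3; μ^(3)=3; μ^(4)=-19; μ^(5)=-41

((0, 0, 0, 0, 3, 0, 0); (0, 0, 0, 0, 1, 1, 1); (0, 0, 1, 1, 0, 0, 0); (0, 1, 0, 0, 0, 0, 0); (1, 0, 0, 1, 0, 0, 0))


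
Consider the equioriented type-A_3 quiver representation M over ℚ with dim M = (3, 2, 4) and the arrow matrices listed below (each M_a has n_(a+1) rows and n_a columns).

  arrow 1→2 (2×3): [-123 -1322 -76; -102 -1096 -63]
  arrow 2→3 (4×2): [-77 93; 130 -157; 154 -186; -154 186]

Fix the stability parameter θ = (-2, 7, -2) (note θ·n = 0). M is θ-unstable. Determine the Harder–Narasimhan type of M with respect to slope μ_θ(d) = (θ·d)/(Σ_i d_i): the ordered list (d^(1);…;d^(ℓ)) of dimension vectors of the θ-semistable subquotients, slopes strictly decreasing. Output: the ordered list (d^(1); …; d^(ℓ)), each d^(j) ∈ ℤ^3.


Via rank(M_{q-1}∘⋯∘M_p): M ≅ I[1,1], I[1,3]^2, I[3,3]^2.
μ_θ-semistable layers: μ^(1)=5/2; μ^(2)=-2

((0, 2, 2); (3, 0, 2))


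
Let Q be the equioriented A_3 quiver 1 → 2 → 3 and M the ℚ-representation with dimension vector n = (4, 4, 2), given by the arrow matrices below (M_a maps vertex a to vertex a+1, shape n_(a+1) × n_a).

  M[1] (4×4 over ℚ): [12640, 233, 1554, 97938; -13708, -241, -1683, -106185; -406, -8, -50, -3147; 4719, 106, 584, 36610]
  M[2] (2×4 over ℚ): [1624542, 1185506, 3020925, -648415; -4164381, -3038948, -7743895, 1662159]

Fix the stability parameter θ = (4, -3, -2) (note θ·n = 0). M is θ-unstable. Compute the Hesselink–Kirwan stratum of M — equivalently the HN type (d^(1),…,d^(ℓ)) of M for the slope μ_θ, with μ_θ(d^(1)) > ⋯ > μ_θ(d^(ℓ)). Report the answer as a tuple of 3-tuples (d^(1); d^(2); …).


Via rank(M_{q-1}∘⋯∘M_p): M ≅ I[1,2]^2, I[1,3]^2.
μ_θ-semistable layers: μ^(1)=1/2; μ^(2)=-1/3

((2, 2, 0); (2, 2, 2))
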